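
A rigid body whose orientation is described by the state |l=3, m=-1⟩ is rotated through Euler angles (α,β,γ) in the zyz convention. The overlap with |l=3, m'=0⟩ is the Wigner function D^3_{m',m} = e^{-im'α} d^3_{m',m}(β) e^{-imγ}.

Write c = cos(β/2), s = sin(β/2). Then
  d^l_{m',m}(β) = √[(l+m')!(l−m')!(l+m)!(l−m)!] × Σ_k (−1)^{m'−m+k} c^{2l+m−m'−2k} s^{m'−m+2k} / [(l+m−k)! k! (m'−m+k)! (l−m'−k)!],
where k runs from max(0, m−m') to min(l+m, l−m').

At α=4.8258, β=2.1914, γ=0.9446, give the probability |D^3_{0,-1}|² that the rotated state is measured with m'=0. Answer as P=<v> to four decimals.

P=0.0592

Split into d^3_{0,-1}(β=2.1914) × two z-phases.
With c≡cos(β/2)=0.457424 and s≡sin(β/2)=0.889249, N=[6·6·2·24]^{1/2}=41.569219
k: max(0,(-1)−(0))=0 … min(3+(-1),3−(0))=2
  k=0: (−1)^1·41.5692/(12)·0.4574^5·0.8892^1 = -0.061689
  k=1: (−1)^2·41.5692/(4)·0.4574^3·0.8892^3 = +0.699421
  k=2: (−1)^3·41.5692/(12)·0.4574^1·0.8892^5 = -0.881101
d^3_{0,-1}(2.1914) = -0.061689 +0.699421 -0.881101 = -0.243369
|D^3_{0,-1}|² = |d^3_{0,-1}(β)|² = (-0.243369)² = 0.059229 (the z-rotation phases have unit modulus)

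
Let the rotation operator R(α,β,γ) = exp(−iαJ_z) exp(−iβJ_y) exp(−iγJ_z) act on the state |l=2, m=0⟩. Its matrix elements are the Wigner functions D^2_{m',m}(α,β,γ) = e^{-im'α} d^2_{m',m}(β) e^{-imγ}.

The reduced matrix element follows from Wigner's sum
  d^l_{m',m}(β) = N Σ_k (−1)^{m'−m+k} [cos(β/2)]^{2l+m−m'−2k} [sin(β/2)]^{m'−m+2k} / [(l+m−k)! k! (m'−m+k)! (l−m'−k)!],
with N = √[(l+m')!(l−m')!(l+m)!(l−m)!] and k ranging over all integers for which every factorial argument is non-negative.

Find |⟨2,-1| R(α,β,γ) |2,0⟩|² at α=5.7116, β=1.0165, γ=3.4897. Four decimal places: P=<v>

Split into d^2_{-1,0}(β=1.0165) × two z-phases.
With c≡cos(β/2)=0.873597 and s≡sin(β/2)=0.486649, N=[1·6·2·2]^{1/2}=4.898979
k: max(0,(0)−(-1))=1 … min(2+(0),2−(-1))=2
  k=1: (−1)^0·4.8990/(2)·0.8736^3·0.4866^1 = +0.794741
  k=2: (−1)^1·4.8990/(2)·0.8736^1·0.4866^3 = -0.246624
d^2_{-1,0}(1.0165) = +0.794741 -0.246624 = +0.548117
|D^2_{-1,0}|² = |d^2_{-1,0}(β)|² = (+0.548117)² = 0.300433 (the z-rotation phases have unit modulus)

P=0.3004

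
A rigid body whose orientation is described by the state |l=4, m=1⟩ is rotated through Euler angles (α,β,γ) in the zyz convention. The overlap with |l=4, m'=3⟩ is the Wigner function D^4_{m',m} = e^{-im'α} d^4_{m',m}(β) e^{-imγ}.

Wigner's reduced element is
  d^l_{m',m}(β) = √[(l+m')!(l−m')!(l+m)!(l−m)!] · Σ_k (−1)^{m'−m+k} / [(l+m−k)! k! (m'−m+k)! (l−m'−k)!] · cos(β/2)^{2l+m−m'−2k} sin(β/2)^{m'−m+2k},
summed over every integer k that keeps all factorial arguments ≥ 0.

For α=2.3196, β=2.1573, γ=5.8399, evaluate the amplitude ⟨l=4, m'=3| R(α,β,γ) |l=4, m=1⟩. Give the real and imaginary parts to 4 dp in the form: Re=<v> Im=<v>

Split into d^4_{3,1}(β=2.1573) × two z-phases.
Half-angle: c=0.472519, s=0.881321. N=√(5040·1·120·6)=1904.940944
The bounds max(0,m−m')=0 and min(l+m,l−m')=1 give 2 terms
  k=0: (−1)^2·1904.9409/(240)·0.4725^6·0.8813^2 = +0.068620
  k=1: (−1)^3·1904.9409/(144)·0.4725^4·0.8813^4 = -0.397860
d^4_{3,1}(2.1573) = +0.068620 -0.397860 = -0.329240
Phases: e^{-i·(3)·2.3196}=+0.780323-0.625377i, e^{-i·(1)·5.8399}=+0.903347+0.428910i ⇒ D=-0.320394+0.075806i

Re=-0.3204 Im=0.0758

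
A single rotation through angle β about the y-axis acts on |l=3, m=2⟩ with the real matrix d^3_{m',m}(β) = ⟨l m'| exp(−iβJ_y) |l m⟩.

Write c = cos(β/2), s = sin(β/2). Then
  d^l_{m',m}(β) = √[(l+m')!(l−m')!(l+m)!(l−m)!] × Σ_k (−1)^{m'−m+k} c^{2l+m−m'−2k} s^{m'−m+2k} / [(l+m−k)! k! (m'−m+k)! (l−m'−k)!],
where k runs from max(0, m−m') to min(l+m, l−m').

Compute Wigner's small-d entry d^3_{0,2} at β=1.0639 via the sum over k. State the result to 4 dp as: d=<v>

d=0.5081

d^3_{0,2}(β=1.0639) via Wigner's sum:
Half-angle: c=0.861820, s=0.507215. N=√(6·6·120·1)=65.726707
The bounds max(0,m−m')=2 and min(l+m,l−m')=3 give 2 terms
  k=2: (−1)^0·65.7267/(12)·0.8618^4·0.5072^2 = +0.777338
  k=3: (−1)^1·65.7267/(12)·0.8618^2·0.5072^4 = -0.269253
d^3_{0,2}(1.0639) = +0.777338 -0.269253 = +0.508085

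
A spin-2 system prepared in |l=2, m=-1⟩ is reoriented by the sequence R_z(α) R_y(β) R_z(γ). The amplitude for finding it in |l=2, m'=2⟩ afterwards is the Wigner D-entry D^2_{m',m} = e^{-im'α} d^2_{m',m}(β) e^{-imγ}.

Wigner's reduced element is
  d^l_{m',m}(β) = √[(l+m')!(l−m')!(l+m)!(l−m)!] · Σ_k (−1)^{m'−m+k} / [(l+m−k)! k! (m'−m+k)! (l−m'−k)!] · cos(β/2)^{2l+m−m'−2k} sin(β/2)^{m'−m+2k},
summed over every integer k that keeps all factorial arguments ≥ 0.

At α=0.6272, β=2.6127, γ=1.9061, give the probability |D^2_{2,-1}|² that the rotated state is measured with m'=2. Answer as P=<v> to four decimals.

D^2_{2,-1}(0.6272,2.6127,1.9061) = e^{-i·2·0.6272}·d^2_{2,-1}(2.6127)·e^{-i·-1·1.9061}. Compute d first:
With c≡cos(β/2)=0.261375 and s≡sin(β/2)=0.965237, N=[24·1·1·6]^{1/2}=12.000000
The bounds max(0,m−m')=0 and min(l+m,l−m')=0 give 1 term
  k=0: (−1)^3·12.0000/(6)·0.2614^1·0.9652^3 = -0.470106
d^2_{2,-1}(2.6127) = -0.470106
|D^2_{2,-1}|² = |d^2_{2,-1}(β)|² = (-0.470106)² = 0.221000 (the z-rotation phases have unit modulus)

P=0.2210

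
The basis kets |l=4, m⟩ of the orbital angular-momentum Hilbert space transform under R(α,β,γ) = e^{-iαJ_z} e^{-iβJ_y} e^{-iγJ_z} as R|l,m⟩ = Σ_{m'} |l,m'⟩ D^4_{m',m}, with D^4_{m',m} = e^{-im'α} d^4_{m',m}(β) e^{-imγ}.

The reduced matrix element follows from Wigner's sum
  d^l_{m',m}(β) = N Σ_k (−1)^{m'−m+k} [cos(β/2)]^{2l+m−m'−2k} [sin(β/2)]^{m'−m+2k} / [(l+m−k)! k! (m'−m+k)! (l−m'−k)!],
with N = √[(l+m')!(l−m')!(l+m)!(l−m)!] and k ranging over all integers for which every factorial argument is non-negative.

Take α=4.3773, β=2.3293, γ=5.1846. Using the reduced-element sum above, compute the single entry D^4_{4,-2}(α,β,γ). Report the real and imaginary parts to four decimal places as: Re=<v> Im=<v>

D^4_{4,-2}(4.3773,2.3293,5.1846) = e^{-i·4·4.3773}·d^4_{4,-2}(2.3293)·e^{-i·-2·5.1846}. Compute d first:
With c≡cos(β/2)=0.395072 and s≡sin(β/2)=0.918650, N=[40320·1·2·720]^{1/2}=7619.763776
The bounds max(0,m−m')=0 and min(l+m,l−m')=0 give 1 term
  k=0: (−1)^6·7619.7638/(1440)·0.3951^2·0.9187^6 = +0.496401
d^4_{4,-2}(2.3293) = +0.496401
Phases: e^{-i·(4)·4.3773}=+0.228406+0.973566i, e^{-i·(-2)·5.1846}=-0.586211-0.810158i ⇒ D=+0.325067-0.375160i

Re=0.3251 Im=-0.3752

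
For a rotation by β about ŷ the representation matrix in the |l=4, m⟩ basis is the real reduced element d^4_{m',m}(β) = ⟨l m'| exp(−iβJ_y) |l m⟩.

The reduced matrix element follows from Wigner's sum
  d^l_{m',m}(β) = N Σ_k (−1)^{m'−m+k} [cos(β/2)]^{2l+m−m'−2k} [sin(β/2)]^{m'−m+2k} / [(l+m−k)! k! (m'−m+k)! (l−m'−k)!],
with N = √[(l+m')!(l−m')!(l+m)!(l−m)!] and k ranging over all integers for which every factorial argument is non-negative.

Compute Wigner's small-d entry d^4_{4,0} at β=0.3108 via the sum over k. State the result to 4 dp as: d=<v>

d=0.0046

d^4_{4,0}(β=0.3108) via Wigner's sum:
With c≡cos(β/2)=0.987950 and s≡sin(β/2)=0.154775, N=[40320·1·24·24]^{1/2}=4819.161753
k∈{0} keeps every argument non-negative
  k=0: (−1)^4·4819.1618/(576)·0.9879^4·0.1548^4 = +0.004574
d^4_{4,0}(0.3108) = +0.004574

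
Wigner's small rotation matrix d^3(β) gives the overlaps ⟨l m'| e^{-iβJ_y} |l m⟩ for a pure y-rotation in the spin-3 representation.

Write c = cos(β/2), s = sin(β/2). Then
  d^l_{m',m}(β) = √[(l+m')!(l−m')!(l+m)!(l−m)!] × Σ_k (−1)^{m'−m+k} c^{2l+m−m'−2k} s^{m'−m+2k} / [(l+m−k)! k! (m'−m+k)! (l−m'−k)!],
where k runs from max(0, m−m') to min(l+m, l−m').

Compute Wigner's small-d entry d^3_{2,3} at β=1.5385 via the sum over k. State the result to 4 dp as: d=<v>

d=0.3261

d^3_{2,3}(β=1.5385) via Wigner's sum:
With c≡cos(β/2)=0.718433 and s≡sin(β/2)=0.695597, N=[120·1·720·1]^{1/2}=293.938769
Admissible k: 1..1 (factorial args all ≥0)
  k=1: (−1)^0·293.9388/(120)·0.7184^5·0.6956^1 = +0.326109
d^3_{2,3}(1.5385) = +0.326109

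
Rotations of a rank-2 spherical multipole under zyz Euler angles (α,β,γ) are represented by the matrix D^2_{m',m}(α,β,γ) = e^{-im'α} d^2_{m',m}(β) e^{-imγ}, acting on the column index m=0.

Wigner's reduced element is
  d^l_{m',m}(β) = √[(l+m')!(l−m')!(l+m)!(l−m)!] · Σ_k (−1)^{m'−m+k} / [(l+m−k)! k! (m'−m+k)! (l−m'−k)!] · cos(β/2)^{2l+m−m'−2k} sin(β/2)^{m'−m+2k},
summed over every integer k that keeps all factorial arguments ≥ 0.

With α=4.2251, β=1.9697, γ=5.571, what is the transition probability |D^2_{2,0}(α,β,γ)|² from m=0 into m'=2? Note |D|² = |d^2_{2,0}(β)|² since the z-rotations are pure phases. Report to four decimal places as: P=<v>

P=0.2704

Split into d^2_{2,0}(β=1.9697) × two z-phases.
With c≡cos(β/2)=0.552988 and s≡sin(β/2)=0.833189, N=[24·1·2·2]^{1/2}=9.797959
k: max(0,(0)−(2))=0 … min(2+(0),2−(2))=0
  k=0: (−1)^2·9.7980/(4)·0.5530^2·0.8332^2 = +0.519989
d^2_{2,0}(1.9697) = +0.519989
|D^2_{2,0}|² = |d^2_{2,0}(β)|² = (+0.519989)² = 0.270389 (the z-rotation phases have unit modulus)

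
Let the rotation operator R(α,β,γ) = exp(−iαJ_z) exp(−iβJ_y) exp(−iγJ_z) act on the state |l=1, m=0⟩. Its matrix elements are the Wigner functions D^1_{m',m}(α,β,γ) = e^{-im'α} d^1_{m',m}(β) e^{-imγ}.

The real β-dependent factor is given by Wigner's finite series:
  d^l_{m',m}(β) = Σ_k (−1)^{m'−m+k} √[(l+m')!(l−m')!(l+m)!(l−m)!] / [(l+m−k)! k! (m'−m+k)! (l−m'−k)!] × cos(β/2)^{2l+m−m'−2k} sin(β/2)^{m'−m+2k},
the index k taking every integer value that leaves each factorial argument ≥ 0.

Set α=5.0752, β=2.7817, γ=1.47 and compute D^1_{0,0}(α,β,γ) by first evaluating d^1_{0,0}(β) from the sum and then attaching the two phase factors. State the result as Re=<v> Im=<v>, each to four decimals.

Re=-0.9359 Im=0.0000

D^1_{0,0}(5.0752,2.7817,1.47) = e^{-i·0·5.0752}·d^1_{0,0}(2.7817)·e^{-i·0·1.47}. Compute d first:
c=cos(2.7817/2)=0.178977, s=sin(2.7817/2)=0.983853; N=√[1·1·1·1]=1.000000
k∈{0,1} keeps every argument non-negative
  k=0: (−1)^0·1.0000/(1)·0.1790^2·0.9839^0 = +0.032033
  k=1: (−1)^1·1.0000/(1)·0.1790^0·0.9839^2 = -0.967967
d^1_{0,0}(2.7817) = +0.032033 -0.967967 = -0.935935
D = (+1.000000+0.000000i)·(-0.935935)·(+1.000000+0.000000i) = -0.935935+0.000000i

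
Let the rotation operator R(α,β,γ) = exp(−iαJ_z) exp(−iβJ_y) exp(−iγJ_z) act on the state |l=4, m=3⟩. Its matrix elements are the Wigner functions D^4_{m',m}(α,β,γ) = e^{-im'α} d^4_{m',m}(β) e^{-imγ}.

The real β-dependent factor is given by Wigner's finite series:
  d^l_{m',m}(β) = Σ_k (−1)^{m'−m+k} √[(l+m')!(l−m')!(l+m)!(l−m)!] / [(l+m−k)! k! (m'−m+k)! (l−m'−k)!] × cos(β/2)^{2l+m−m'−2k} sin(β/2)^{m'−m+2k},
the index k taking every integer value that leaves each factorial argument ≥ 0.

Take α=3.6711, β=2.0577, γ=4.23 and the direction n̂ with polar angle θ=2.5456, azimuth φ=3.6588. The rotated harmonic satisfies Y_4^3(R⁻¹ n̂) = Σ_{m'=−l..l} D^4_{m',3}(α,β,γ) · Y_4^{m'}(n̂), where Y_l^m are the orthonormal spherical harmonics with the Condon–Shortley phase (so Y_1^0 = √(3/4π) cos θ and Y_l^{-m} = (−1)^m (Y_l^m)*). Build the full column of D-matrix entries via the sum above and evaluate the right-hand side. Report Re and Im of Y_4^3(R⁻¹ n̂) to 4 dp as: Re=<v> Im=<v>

Re=-0.1123 Im=0.0190

Need the full column D^4_{m',3} for m'=−4..4 at α=3.6711, β=2.0577, γ=4.23.
cos(β/2)=0.515804, sin(β/2)=0.856706
d^4_{-4,3}: single k=7 term ⇒ +0.494145;  D = -0.203117+0.450469i
d^4_{-3,3}: k∈[6..7] ⇒ +0.736309 -0.290172 = +0.446137;  D = -0.047159-0.443637i
d^4_{-2,3}: k∈[5..6] ⇒ +0.710887 -0.653692 = +0.057195;  D = +0.033946+0.046032i
d^4_{-1,3}: k∈[4..5] ⇒ +0.504414 -0.834896 = -0.330482;  D = +0.303632+0.130483i
d^4_{0,3}: k∈[3..4] ⇒ +0.271635 -0.749340 = -0.477706;  D = -0.474060+0.058908i
d^4_{1,3}: k∈[2..3] ⇒ +0.109710 -0.504414 = -0.394704;  D = +0.313467-0.239854i
d^4_{2,3}: k∈[1..2] ⇒ +0.031138 -0.257695 = -0.226557;  D = -0.085747+0.209704i
d^4_{3,3}: k∈[0..1] ⇒ +0.005010 -0.096755 = -0.091744;  D = -0.012925-0.090829i
d^4_{4,3}: single k=0 term ⇒ -0.023538;  D = +0.014633+0.018437i
Y_4^{m'}(θ=2.5456,φ=3.6588) and Σ D·Y over m':
  (-0.2031+0.4505i)·(-0.0210-0.0386i)  (-0.0472-0.4436i)·(+0.0035-0.1832i)  (+0.0339+0.0460i)·(+0.2044-0.3438i)  (+0.3036+0.1305i)·(+0.3428-0.1950i)  (-0.4741+0.0589i)·(-0.1194+0.0000i)  (+0.3135-0.2399i)·(-0.3428-0.1950i)  (-0.0857+0.2097i)·(+0.2044+0.3438i)  (-0.0129-0.0908i)·(-0.0035-0.1832i)  (+0.0146+0.0184i)·(-0.0210+0.0386i)
Y_4^3(R⁻¹ n̂) = -0.112338+0.019030i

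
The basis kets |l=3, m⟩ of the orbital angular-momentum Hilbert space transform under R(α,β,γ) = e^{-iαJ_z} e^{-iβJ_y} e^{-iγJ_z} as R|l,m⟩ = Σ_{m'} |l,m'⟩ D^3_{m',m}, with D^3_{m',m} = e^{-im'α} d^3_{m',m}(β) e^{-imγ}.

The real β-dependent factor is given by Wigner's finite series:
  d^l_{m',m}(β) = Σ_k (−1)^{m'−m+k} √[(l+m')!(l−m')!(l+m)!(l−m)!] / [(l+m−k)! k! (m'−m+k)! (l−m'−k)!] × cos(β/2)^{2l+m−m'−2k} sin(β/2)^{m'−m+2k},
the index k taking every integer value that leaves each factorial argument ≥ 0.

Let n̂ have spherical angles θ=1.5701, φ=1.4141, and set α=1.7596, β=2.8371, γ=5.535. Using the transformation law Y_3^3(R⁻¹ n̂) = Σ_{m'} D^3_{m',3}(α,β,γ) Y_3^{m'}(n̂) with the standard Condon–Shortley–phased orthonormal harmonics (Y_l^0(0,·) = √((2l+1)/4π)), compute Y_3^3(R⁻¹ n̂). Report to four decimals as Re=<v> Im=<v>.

Need the full column D^3_{m',3} for m'=−3..3 at α=1.7596, β=2.8371, γ=5.535.
cos(β/2)=0.151659, sin(β/2)=0.988433
d^3_{-3,3}: single k=6 term ⇒ +0.932574;  D = +0.302746+0.882065i
d^3_{-2,3}: single k=5 term ⇒ +0.350493;  D = +0.304264-0.173979i
d^3_{-1,3}: single k=4 term ⇒ +0.085030;  D = -0.055311-0.064581i
d^3_{0,3}: single k=3 term ⇒ +0.015065;  D = -0.009399+0.011773i
d^3_{1,3}: single k=2 term ⇒ +0.002002;  D = +0.001771+0.000933i
d^3_{2,3}: single k=1 term ⇒ +0.000194;  D = +0.000057-0.000186i
d^3_{3,3}: single k=0 term ⇒ +0.000012;  D = -0.000012-0.000001i
Y_3^{m'}(θ=1.5701,φ=1.4141) and Σ D·Y over m':
  (+0.3027+0.8821i)·(-0.1890+0.3720i)  (+0.3043-0.1740i)·(-0.0007-0.0002i)  (-0.0553-0.0646i)·(-0.0504+0.3192i)  (-0.0094+0.0118i)·(-0.0008+0.0000i)  (+0.0018+0.0009i)·(+0.0504+0.3192i)  (+0.0001-0.0002i)·(-0.0007+0.0002i)  (-0.0000-0.0000i)·(+0.1890+0.3720i)
Y_3^3(R⁻¹ n̂) = -0.362356-0.067838i

Re=-0.3624 Im=-0.0678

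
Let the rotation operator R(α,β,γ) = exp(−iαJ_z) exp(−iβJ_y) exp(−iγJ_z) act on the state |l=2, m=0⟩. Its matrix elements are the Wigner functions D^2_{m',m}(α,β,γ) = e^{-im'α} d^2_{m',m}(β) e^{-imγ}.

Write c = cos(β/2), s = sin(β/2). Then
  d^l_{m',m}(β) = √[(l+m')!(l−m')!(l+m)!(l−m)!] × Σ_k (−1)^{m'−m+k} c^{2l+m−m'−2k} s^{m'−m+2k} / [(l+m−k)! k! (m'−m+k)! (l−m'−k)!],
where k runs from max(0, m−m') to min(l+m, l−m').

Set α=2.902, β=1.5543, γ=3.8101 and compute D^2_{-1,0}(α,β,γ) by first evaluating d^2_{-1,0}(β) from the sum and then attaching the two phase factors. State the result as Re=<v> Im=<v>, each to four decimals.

Re=-0.0196 Im=0.0048

First d^2_{-1,0}(β=1.5543), then the phase factors e^{-i(-1)α} and e^{-i(0)γ}:
With c≡cos(β/2)=0.712915 and s≡sin(β/2)=0.701250, N=[1·6·2·2]^{1/2}=4.898979
k: max(0,(0)−(-1))=1 … min(2+(0),2−(-1))=2
  k=1: (−1)^0·4.8990/(2)·0.7129^3·0.7013^1 = +0.622389
  k=2: (−1)^1·4.8990/(2)·0.7129^1·0.7013^3 = -0.602189
d^2_{-1,0}(1.5543) = +0.622389 -0.602189 = +0.020200
Phases: e^{-i·(-1)·2.902}=-0.971435+0.237307i, e^{-i·(0)·3.8101}=+1.000000+0.000000i ⇒ D=-0.019623+0.004794i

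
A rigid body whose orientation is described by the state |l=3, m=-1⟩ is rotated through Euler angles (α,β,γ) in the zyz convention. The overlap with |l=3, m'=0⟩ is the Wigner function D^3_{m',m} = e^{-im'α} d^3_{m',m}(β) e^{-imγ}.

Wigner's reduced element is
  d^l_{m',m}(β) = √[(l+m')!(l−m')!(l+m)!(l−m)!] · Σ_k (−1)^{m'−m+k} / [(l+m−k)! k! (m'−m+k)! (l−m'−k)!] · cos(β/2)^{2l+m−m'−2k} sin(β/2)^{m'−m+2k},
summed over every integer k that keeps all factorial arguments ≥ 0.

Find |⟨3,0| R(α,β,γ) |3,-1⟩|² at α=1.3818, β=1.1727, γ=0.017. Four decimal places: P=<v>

D^3_{0,-1}(1.3818,1.1727,0.017) = e^{-i·0·1.3818}·d^3_{0,-1}(1.1727)·e^{-i·-1·0.017}. Compute d first:
Half-angle: c=0.832966, s=0.553324. N=√(6·6·2·24)=41.569219
k∈{0,1,2} keeps every argument non-negative
  k=0: (−1)^1·41.5692/(12)·0.8330^5·0.5533^1 = -0.768611
  k=1: (−1)^2·41.5692/(4)·0.8330^3·0.5533^3 = +1.017496
  k=2: (−1)^3·41.5692/(12)·0.8330^1·0.5533^5 = -0.149664
d^3_{0,-1}(1.1727) = -0.768611 +1.017496 -0.149664 = +0.099222
|D^3_{0,-1}|² = |d^3_{0,-1}(β)|² = (+0.099222)² = 0.009845 (the z-rotation phases have unit modulus)

P=0.0098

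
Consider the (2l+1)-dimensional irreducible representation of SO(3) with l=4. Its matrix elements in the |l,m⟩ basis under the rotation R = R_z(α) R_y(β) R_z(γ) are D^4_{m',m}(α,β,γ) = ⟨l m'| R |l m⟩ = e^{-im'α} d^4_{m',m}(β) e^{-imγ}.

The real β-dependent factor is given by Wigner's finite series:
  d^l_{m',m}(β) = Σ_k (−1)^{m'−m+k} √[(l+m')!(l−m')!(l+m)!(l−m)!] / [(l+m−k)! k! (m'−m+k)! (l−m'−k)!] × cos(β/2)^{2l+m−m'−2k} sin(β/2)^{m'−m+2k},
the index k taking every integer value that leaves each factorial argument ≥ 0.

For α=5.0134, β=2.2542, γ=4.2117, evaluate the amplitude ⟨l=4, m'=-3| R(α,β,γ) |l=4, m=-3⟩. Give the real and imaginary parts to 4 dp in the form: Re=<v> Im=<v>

Re=0.0286 Im=-0.0195

First d^4_{-3,-3}(β=2.2542), then the phase factors e^{-i(-3)α} and e^{-i(-3)γ}:
c=cos(2.2542/2)=0.429281, s=sin(2.2542/2)=0.903171; N=√[1·5040·1·5040]=5040.000000
The bounds max(0,m−m')=0 and min(l+m,l−m')=1 give 2 terms
  k=0: (−1)^0·5040.0000/(5040)·0.4293^8·0.9032^0 = +0.001153
  k=1: (−1)^1·5040.0000/(720)·0.4293^6·0.9032^2 = -0.035734
d^4_{-3,-3}(2.2542) = +0.001153 -0.035734 = -0.034581
D = (-0.785209+0.619231i)·(-0.034581)·(+0.997639+0.068675i) = +0.028560-0.019498i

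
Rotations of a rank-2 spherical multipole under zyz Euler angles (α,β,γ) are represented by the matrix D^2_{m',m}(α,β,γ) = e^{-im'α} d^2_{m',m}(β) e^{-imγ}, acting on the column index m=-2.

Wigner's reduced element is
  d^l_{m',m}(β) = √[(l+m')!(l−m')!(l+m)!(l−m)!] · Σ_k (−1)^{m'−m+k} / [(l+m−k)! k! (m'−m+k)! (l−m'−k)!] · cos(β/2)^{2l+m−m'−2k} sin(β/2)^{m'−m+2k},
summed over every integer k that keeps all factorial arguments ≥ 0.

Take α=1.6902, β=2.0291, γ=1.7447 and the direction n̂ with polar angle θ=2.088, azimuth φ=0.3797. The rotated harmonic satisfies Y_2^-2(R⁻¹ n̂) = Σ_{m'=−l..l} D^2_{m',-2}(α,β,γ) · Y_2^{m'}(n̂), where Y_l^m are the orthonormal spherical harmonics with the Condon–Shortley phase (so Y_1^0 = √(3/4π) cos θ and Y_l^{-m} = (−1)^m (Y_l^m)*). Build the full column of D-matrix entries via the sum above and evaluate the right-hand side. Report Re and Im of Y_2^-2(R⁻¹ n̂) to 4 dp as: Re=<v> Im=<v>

Re=0.2893 Im=-0.1329

Need the full column D^2_{m',-2} for m'=−2..2 at α=1.6902, β=2.0291, γ=1.7447.
cos(β/2)=0.528002, sin(β/2)=0.849243
d^2_{-2,-2}: single k=0 term ⇒ +0.077722;  D = +0.064728+0.043022i
d^2_{-1,-2}: single k=0 term ⇒ -0.250017;  D = -0.112607+0.223222i
d^2_{0,-2}: single k=0 term ⇒ +0.492505;  D = -0.463015-0.167864i
d^2_{1,-2}: single k=0 term ⇒ -0.646788;  D = +0.146448-0.629990i
d^2_{2,-2}: single k=0 term ⇒ +0.520149;  D = +0.517062+0.056584i
Y_2^{m'}(θ=2.088,φ=0.3797) and Σ D·Y over m':
  (+0.0647+0.0430i)·(+0.2117-0.2009i)  (-0.1126+0.2232i)·(-0.3084+0.1231i)  (-0.4630-0.1679i)·(-0.0841+0.0000i)  (+0.1464-0.6300i)·(+0.3084+0.1231i)  (+0.5171+0.0566i)·(+0.2117+0.2009i)
Y_2^-2(R⁻¹ n̂) = +0.289283-0.132867i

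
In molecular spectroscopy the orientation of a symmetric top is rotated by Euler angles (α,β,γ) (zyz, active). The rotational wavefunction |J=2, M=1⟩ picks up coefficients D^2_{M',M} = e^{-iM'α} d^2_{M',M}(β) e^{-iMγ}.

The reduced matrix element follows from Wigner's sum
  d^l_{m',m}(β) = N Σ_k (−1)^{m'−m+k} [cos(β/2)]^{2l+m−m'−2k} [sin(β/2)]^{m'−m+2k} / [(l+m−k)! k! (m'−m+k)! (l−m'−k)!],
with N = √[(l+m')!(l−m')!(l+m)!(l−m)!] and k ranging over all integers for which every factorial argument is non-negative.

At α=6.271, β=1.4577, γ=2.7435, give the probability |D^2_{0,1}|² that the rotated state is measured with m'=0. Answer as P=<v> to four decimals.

First d^2_{0,1}(β=1.4577), then the phase factors e^{-i(0)α} and e^{-i(1)γ}:
Half-angle: c=0.745941, s=0.666012. N=√(2·2·6·1)=4.898979
k: max(0,(1)−(0))=1 … min(2+(1),2−(0))=2
  k=1: (−1)^0·4.8990/(2)·0.7459^3·0.6660^1 = +0.677128
  k=2: (−1)^1·4.8990/(2)·0.7459^1·0.6660^3 = -0.539792
d^2_{0,1}(1.4577) = +0.677128 -0.539792 = +0.137336
|D^2_{0,1}|² = |d^2_{0,1}(β)|² = (+0.137336)² = 0.018861 (the z-rotation phases have unit modulus)

P=0.0189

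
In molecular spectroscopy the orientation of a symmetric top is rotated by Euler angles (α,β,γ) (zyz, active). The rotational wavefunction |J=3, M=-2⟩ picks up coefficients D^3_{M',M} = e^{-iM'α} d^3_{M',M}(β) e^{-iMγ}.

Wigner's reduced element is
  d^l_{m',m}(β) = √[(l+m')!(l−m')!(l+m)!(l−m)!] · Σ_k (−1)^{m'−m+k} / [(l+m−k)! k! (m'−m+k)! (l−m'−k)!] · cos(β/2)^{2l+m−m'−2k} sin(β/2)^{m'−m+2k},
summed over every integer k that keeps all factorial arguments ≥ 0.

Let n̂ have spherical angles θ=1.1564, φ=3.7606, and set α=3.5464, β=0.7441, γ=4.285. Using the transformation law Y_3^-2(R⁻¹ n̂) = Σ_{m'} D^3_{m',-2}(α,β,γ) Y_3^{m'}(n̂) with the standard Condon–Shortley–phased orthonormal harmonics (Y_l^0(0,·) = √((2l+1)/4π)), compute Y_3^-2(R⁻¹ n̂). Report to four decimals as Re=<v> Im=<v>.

Need the full column D^3_{m',-2} for m'=−3..3 at α=3.5464, β=0.7441, γ=4.285.
cos(β/2)=0.931584, sin(β/2)=0.363526
d^3_{-3,-2}: single k=1 term ⇒ +0.624772;  D = +0.584800+0.219883i
d^3_{-2,-2}: k∈[0..1] ⇒ +0.653631 -0.497656 = +0.155975;  D = -0.155816+0.007042i
d^3_{-1,-2}: k∈[0..1] ⇒ -0.806577 +0.245642 = -0.560935;  D = -0.505099+0.243972i
d^3_{0,-2}: k∈[0..1] ⇒ +0.545155 -0.083013 = +0.462142;  D = -0.303343+0.348651i
d^3_{1,-2}: k∈[0..1] ⇒ -0.245642 +0.018702 = -0.226939;  D = -0.069491+0.216038i
d^3_{2,-2}: k∈[0..1] ⇒ +0.075780 -0.002308 = +0.073472;  D = +0.006867+0.073151i
d^3_{3,-2}: single k=0 term ⇒ -0.014487;  D = +0.006925+0.012725i
Y_3^{m'}(θ=1.1564,φ=3.7606) and Σ D·Y over m':
  (+0.5848+0.2199i)·(+0.0903+0.3070i)  (-0.1558+0.0070i)·(+0.1126-0.3259i)  (-0.5051+0.2440i)·(+0.0456-0.0325i)  (-0.3033+0.3487i)·(-0.3290+0.0000i)  (-0.0695+0.2160i)·(-0.0456-0.0325i)  (+0.0069+0.0732i)·(+0.1126+0.3259i)  (+0.0069+0.0127i)·(-0.0903+0.3070i)
Y_3^-2(R⁻¹ n̂) = +0.037352+0.167667i

Re=0.0374 Im=0.1677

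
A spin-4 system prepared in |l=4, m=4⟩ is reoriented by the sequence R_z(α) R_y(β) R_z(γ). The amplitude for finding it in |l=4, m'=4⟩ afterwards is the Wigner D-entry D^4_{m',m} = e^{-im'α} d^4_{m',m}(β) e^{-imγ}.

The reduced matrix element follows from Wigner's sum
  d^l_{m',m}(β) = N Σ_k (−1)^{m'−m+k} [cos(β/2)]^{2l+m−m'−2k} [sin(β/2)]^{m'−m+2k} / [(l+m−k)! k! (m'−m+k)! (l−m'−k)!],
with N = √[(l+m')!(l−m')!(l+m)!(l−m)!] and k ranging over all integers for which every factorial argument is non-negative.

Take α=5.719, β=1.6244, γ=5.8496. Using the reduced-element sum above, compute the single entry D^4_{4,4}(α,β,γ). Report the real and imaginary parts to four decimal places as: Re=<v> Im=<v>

Re=-0.0331 Im=-0.0377

D^4_{4,4}(5.719,1.6244,5.8496) = e^{-i·4·5.719}·d^4_{4,4}(1.6244)·e^{-i·4·5.8496}. Compute d first:
Half-angle: c=0.687903, s=0.725802. N=√(40320·1·40320·1)=40320.000000
The bounds max(0,m−m')=0 and min(l+m,l−m')=0 give 1 term
  k=0: (−1)^0·40320.0000/(40320)·0.6879^8·0.7258^0 = +0.050144
d^4_{4,4}(1.6244) = +0.050144
D = (-0.633404+0.773821i)·(+0.050144)·(-0.162817+0.986656i) = -0.033113-0.037655i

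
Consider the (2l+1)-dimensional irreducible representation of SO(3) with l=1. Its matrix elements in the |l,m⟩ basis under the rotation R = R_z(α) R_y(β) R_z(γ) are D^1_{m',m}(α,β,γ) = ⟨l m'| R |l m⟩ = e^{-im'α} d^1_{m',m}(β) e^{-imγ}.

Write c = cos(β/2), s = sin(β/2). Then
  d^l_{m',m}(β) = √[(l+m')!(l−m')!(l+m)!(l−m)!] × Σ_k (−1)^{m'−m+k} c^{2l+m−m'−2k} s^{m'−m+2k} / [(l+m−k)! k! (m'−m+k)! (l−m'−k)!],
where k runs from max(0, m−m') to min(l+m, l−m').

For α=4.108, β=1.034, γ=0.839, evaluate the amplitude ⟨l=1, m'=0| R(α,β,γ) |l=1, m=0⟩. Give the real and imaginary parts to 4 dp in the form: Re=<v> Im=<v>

Re=0.5114 Im=0.0000

D^1_{0,0}(4.108,1.034,0.839) = e^{-i·0·4.108}·d^1_{0,0}(1.034)·e^{-i·0·0.839}. Compute d first:
Half-angle: c=0.869306, s=0.494274. N=√(1·1·1·1)=1.000000
The bounds max(0,m−m')=0 and min(l+m,l−m')=1 give 2 terms
  k=0: (−1)^0·1.0000/(1)·0.8693^2·0.4943^0 = +0.755693
  k=1: (−1)^1·1.0000/(1)·0.8693^0·0.4943^2 = -0.244307
d^1_{0,0}(1.034) = +0.755693 -0.244307 = +0.511386
D = (+1.000000+0.000000i)·(+0.511386)·(+1.000000+0.000000i) = +0.511386+0.000000i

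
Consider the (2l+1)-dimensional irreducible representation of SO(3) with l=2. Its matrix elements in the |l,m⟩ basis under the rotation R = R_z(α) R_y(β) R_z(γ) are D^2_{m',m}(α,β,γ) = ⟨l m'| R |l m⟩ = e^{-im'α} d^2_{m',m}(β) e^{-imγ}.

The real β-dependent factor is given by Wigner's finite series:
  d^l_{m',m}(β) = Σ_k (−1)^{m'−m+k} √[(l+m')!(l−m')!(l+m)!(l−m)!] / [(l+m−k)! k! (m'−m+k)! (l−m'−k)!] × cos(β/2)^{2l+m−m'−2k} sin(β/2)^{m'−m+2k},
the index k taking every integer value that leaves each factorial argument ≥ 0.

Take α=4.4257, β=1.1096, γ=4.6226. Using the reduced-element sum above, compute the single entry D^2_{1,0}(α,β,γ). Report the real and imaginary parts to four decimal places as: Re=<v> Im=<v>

Re=0.1380 Im=-0.4682

D^2_{1,0}(4.4257,1.1096,4.6226) = e^{-i·1·4.4257}·d^2_{1,0}(1.1096)·e^{-i·0·4.6226}. Compute d first:
With c≡cos(β/2)=0.850006 and s≡sin(β/2)=0.526773, N=[6·1·2·2]^{1/2}=4.898979
Admissible k: 0..1 (factorial args all ≥0)
  k=0: (−1)^1·4.8990/(2)·0.8500^3·0.5268^1 = -0.792438
  k=1: (−1)^2·4.8990/(2)·0.8500^1·0.5268^3 = +0.304347
d^2_{1,0}(1.1096) = -0.792438 +0.304347 = -0.488091
Phases: e^{-i·(1)·4.4257}=-0.282778+0.959185i, e^{-i·(0)·4.6226}=+1.000000+0.000000i ⇒ D=+0.138021-0.468170i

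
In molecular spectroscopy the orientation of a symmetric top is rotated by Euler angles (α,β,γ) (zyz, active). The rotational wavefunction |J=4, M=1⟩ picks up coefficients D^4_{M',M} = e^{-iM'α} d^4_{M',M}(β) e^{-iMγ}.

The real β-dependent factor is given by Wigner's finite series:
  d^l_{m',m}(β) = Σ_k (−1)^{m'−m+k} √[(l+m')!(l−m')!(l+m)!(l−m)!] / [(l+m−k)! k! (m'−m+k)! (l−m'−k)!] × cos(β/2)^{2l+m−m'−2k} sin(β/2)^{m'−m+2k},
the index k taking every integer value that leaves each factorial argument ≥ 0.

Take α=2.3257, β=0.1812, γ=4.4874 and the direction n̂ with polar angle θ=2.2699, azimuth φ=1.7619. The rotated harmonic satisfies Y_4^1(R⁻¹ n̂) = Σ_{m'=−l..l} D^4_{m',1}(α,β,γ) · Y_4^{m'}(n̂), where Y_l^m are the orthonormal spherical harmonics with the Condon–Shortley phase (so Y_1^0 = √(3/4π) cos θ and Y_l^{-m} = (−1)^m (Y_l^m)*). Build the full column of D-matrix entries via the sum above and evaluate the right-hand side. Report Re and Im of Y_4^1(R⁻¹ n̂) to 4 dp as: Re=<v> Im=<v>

Re=-0.0639 Im=-0.2283

Need the full column D^4_{m',1} for m'=−4..4 at α=2.3257, β=0.1812, γ=4.4874.
cos(β/2)=0.995899, sin(β/2)=0.090476
d^4_{-4,1}: single k=5 term ⇒ +0.000045;  D = +0.000005-0.000045i
d^4_{-3,1}: k∈[4..5] ⇒ +0.000872 -0.000004 = +0.000868;  D = -0.000690+0.000526i
d^4_{-2,1}: k∈[3..5] ⇒ +0.010261 -0.000127 +0.000000 = +0.010134;  D = +0.009998+0.001655i
d^4_{-1,1}: k∈[2..5] ⇒ +0.079865 -0.001978 +0.000008 -0.000000 = +0.077896;  D = -0.043397-0.064688i
d^4_{0,1}: k∈[1..4] ⇒ +0.393147 -0.019469 +0.000161 -0.000000 = +0.373838;  D = -0.083402+0.364416i
d^4_{1,1}: k∈[0..3] ⇒ +0.967656 -0.119798 +0.001978 -0.000005 = +0.849830;  D = +0.733276-0.429555i
d^4_{2,1}: k∈[0..2] ⇒ -0.372972 +0.015392 -0.000085 = -0.357665;  D = +0.343139+0.100896i
d^4_{3,1}: k∈[0..1] ⇒ +0.063391 -0.000872 = +0.062519;  D = +0.028254+0.055771i
d^4_{4,1}: single k=0 term ⇒ -0.005430;  D = -0.001846+0.005106i
Y_4^{m'}(θ=2.2699,φ=1.7619) and Σ D·Y over m':
  (+0.0000-0.0000i)·(+0.1096-0.1051i)  (-0.0007+0.0005i)·(-0.1959-0.3035i)  (+0.0100+0.0017i)·(-0.3453+0.1388i)  (-0.0434-0.0647i)·(-0.0045-0.0231i)  (-0.0834+0.3644i)·(-0.3619+0.0000i)  (+0.7333-0.4296i)·(+0.0045-0.0231i)  (+0.3431+0.1009i)·(-0.3453-0.1388i)  (+0.0283+0.0558i)·(+0.1959-0.3035i)  (-0.0018+0.0051i)·(+0.1096+0.1051i)
Y_4^1(R⁻¹ n̂) = -0.063925-0.228308i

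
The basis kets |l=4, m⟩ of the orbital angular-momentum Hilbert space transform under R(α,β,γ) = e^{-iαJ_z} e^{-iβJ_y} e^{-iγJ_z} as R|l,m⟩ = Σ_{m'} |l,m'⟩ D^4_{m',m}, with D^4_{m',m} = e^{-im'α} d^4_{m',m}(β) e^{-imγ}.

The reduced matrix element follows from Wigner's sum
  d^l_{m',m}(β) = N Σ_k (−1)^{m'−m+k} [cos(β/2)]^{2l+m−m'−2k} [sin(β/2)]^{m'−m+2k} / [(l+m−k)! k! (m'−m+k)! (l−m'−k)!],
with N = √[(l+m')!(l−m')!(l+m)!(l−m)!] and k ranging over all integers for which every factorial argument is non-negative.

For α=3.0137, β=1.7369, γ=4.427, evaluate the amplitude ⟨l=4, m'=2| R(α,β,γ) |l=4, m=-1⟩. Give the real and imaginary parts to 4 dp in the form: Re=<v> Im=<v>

Re=-0.0107 Im=-0.3604

D^4_{2,-1}(3.0137,1.7369,4.427) = e^{-i·2·3.0137}·d^4_{2,-1}(1.7369)·e^{-i·-1·4.427}. Compute d first:
c=cos(1.7369/2)=0.646010, s=sin(1.7369/2)=0.763329; N=√[720·2·6·120]=1018.233765
k: max(0,(-1)−(2))=0 … min(4+(-1),4−(2))=2
  k=0: (−1)^3·1018.2338/(72)·0.6460^5·0.7633^3 = -0.707697
  k=1: (−1)^4·1018.2338/(48)·0.6460^3·0.7633^5 = +1.482117
  k=2: (−1)^5·1018.2338/(240)·0.6460^1·0.7633^7 = -0.413863
d^4_{2,-1}(1.7369) = -0.707697 +1.482117 -0.413863 = +0.360557
Phases: e^{-i·(2)·3.0137}=+0.967465+0.253005i, e^{-i·(-1)·4.427}=-0.281531-0.959552i ⇒ D=-0.010672-0.360399i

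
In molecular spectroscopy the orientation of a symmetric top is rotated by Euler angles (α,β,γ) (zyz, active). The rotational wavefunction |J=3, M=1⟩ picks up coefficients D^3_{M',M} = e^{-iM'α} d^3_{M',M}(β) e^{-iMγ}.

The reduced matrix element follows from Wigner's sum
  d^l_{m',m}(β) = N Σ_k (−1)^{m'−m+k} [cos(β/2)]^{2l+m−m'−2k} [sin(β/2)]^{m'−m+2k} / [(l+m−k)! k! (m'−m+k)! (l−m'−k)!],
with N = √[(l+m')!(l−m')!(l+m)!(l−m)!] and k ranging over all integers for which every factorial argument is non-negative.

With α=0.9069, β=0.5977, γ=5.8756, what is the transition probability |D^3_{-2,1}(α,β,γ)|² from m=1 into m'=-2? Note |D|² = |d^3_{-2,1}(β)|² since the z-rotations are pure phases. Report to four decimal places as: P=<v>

P=0.0180

Split into d^3_{-2,1}(β=0.5977) × two z-phases.
c=cos(0.5977/2)=0.955676, s=sin(0.5977/2)=0.294421; N=√[1·120·24·2]=75.894664
k: max(0,(1)−(-2))=3 … min(3+(1),3−(-2))=4
  k=3: (−1)^0·75.8947/(12)·0.9557^3·0.2944^3 = +0.140887
  k=4: (−1)^1·75.8947/(24)·0.9557^1·0.2944^5 = -0.006686
d^3_{-2,1}(0.5977) = +0.140887 -0.006686 = +0.134201
|D^3_{-2,1}|² = |d^3_{-2,1}(β)|² = (+0.134201)² = 0.018010 (the z-rotation phases have unit modulus)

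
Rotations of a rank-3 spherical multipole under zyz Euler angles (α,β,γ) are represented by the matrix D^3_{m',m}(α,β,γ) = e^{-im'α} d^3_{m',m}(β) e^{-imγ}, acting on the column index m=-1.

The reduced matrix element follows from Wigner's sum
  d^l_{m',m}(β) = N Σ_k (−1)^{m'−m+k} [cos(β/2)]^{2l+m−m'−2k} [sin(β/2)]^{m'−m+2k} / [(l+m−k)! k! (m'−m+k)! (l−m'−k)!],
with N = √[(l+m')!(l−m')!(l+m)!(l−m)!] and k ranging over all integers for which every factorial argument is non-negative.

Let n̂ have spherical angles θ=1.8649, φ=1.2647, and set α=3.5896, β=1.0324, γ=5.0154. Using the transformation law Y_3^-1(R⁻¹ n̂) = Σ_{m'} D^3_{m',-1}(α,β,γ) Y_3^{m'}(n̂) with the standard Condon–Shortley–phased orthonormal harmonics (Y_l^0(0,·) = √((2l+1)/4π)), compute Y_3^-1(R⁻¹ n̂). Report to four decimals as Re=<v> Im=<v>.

Need the full column D^3_{m',-1} for m'=−3..3 at α=3.5896, β=1.0324, γ=5.0154.
cos(β/2)=0.869701, sin(β/2)=0.493579
d^3_{-3,-1}: single k=2 term ⇒ +0.539807;  D = -0.538239-0.041113i
d^3_{-2,-1}: k∈[1..2] ⇒ +0.776616 -0.500276 = +0.276340;  D = +0.257462-0.100385i
d^3_{-1,-1}: k∈[0..2] ⇒ +0.432733 -1.115021 +0.269350 = -0.412938;  D = +0.281782-0.301855i
d^3_{0,-1}: k∈[0..2] ⇒ -0.850741 +0.822037 -0.088256 = -0.116959;  D = -0.034900+0.111631i
d^3_{1,-1}: k∈[0..2] ⇒ +0.836266 -0.359134 +0.014459 = +0.491591;  D = +0.071029+0.486433i
d^3_{2,-1}: k∈[0..1] ⇒ -0.500276 +0.080566 = -0.419710;  D = +0.234557+0.348051i
d^3_{3,-1}: single k=0 term ⇒ +0.173865;  D = +0.150031+0.087862i
Y_3^{m'}(θ=1.8649,φ=1.2647) and Σ D·Y over m':
  (-0.5382-0.0411i)·(-0.2906+0.2221i)  (+0.2575-0.1004i)·(+0.2221+0.1559i)  (+0.2818-0.3019i)·(-0.0540+0.1710i)  (-0.0349+0.1116i)·(+0.2791+0.0000i)  (+0.0710+0.4864i)·(+0.0540+0.1710i)  (+0.2346+0.3481i)·(+0.2221-0.1559i)  (+0.1500+0.0879i)·(+0.2906+0.2221i)
Y_3^-1(R⁻¹ n̂) = +0.316142+0.143933i

Re=0.3161 Im=0.1439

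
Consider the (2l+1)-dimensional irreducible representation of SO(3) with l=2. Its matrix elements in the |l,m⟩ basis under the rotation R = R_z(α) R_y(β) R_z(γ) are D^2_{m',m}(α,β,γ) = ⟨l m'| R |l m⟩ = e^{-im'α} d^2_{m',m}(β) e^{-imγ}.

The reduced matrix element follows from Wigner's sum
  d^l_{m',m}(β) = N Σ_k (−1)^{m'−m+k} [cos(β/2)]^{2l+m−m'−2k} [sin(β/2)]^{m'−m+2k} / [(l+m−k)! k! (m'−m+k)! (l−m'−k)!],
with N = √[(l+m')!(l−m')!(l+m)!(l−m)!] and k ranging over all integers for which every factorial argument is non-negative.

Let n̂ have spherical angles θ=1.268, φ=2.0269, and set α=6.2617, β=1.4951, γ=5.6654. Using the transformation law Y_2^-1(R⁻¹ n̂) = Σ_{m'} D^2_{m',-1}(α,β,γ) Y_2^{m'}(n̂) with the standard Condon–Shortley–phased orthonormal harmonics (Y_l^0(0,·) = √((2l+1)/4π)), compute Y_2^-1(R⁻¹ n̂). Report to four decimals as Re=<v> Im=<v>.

Need the full column D^2_{m',-1} for m'=−2..2 at α=6.2617, β=1.4951, γ=5.6654.
cos(β/2)=0.733357, sin(β/2)=0.679844
d^2_{-2,-1}: single k=1 term ⇒ +0.536272;  D = +0.423402-0.329118i
d^2_{-1,-1}: k∈[0..1] ⇒ +0.289242 -0.745711 = -0.456469;  D = -0.366331+0.272334i
d^2_{0,-1}: k∈[0..1] ⇒ -0.656796 +0.564441 = -0.092355;  D = -0.075284+0.053495i
d^2_{1,-1}: k∈[0..1] ⇒ +0.745711 -0.213618 = +0.532093;  D = +0.440264-0.298815i
d^2_{2,-1}: single k=0 term ⇒ -0.460864;  D = -0.386800+0.250562i
Y_2^{m'}(θ=1.268,φ=2.0269) and Σ D·Y over m':
  (+0.4234-0.3291i)·(-0.2154+0.2783i)  (-0.3663+0.2723i)·(-0.0968-0.1974i)  (-0.0753+0.0535i)·(-0.2313+0.0000i)  (+0.4403-0.2988i)·(+0.0968-0.1974i)  (-0.3868+0.2506i)·(-0.2154-0.2783i)
Y_2^-1(R⁻¹ n̂) = +0.243757+0.160136i

Re=0.2438 Im=0.1601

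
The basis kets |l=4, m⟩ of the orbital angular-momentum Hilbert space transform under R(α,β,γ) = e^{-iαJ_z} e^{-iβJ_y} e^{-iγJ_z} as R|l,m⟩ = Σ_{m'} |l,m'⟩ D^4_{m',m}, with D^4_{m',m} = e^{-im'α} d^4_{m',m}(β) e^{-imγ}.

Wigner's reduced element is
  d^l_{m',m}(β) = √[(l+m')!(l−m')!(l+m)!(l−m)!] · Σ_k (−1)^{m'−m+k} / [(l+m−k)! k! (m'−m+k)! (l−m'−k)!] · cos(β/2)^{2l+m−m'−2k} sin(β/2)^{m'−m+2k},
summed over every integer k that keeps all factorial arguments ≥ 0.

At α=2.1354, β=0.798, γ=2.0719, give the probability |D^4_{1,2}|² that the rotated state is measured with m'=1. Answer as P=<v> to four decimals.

P=0.0405

Split into d^4_{1,2}(β=0.798) × two z-phases.
With c≡cos(β/2)=0.921450 and s≡sin(β/2)=0.388497, N=[120·6·720·2]^{1/2}=1018.233765
k∈{1,2,3} keeps every argument non-negative
  k=1: (−1)^0·1018.2338/(240)·0.9214^7·0.3885^1 = +0.929665
  k=2: (−1)^1·1018.2338/(48)·0.9214^5·0.3885^3 = -0.826282
  k=3: (−1)^2·1018.2338/(72)·0.9214^3·0.3885^5 = +0.097919
d^4_{1,2}(0.798) = +0.929665 -0.826282 +0.097919 = +0.201302
|D^4_{1,2}|² = |d^4_{1,2}(β)|² = (+0.201302)² = 0.040522 (the z-rotation phases have unit modulus)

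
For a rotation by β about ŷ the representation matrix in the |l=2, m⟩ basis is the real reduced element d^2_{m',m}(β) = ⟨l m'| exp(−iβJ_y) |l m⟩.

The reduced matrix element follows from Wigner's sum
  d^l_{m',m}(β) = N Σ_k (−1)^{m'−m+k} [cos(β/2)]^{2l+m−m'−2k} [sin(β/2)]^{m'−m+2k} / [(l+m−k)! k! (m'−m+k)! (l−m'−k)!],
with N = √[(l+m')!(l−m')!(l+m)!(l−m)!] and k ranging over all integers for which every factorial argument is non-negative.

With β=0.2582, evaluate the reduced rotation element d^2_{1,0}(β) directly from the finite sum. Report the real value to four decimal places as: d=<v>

d^2_{1,0}(β=0.2582) via Wigner's sum:
With c≡cos(β/2)=0.991678 and s≡sin(β/2)=0.128742, N=[6·1·2·2]^{1/2}=4.898979
The bounds max(0,m−m')=0 and min(l+m,l−m')=1 give 2 terms
  k=0: (−1)^1·4.8990/(2)·0.9917^3·0.1287^1 = -0.307544
  k=1: (−1)^2·4.8990/(2)·0.9917^1·0.1287^3 = +0.005183
d^2_{1,0}(0.2582) = -0.307544 +0.005183 = -0.302361

d=-0.3024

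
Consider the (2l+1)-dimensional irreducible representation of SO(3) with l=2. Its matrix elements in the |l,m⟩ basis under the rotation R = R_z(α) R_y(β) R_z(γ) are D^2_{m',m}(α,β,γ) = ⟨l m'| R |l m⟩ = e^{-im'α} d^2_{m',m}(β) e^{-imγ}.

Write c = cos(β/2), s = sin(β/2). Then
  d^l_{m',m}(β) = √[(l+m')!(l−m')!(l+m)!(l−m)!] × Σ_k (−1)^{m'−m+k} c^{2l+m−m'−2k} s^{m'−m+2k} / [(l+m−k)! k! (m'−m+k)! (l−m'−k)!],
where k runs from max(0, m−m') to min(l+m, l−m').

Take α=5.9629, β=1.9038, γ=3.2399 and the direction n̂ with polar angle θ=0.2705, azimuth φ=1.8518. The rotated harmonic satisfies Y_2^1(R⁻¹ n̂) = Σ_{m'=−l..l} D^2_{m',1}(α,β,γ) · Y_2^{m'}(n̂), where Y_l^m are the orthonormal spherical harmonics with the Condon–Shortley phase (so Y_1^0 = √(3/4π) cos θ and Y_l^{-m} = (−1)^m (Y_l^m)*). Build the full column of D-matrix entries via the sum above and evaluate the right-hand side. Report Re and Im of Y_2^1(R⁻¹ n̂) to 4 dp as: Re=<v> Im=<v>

Need the full column D^2_{m',1} for m'=−2..2 at α=5.9629, β=1.9038, γ=3.2399.
cos(β/2)=0.580137, sin(β/2)=0.814519
d^2_{-2,1}: single k=3 term ⇒ +0.626995;  D = -0.463490+0.422256i
d^2_{-1,1}: k∈[2..3] ⇒ +0.669861 -0.440155 = +0.229706;  D = -0.209873+0.093370i
d^2_{0,1}: k∈[1..2] ⇒ +0.389554 -0.767909 = -0.378355;  D = +0.376528-0.037135i
d^2_{1,1}: k∈[0..1] ⇒ +0.113272 -0.669861 = -0.556589;  D = +0.542932+0.122538i
d^2_{2,1}: single k=0 term ⇒ -0.318069;  D = +0.272440+0.164148i
Y_2^{m'}(θ=0.2705,φ=1.8518) and Σ D·Y over m':
  (-0.4635+0.4223i)·(-0.0233+0.0147i)  (-0.2099+0.0934i)·(-0.0552-0.1911i)  (+0.3765-0.0371i)·(+0.5632+0.0000i)  (+0.5429+0.1225i)·(+0.0552-0.1911i)  (+0.2724+0.1641i)·(-0.0233-0.0147i)
Y_2^1(R⁻¹ n̂) = +0.295531-0.107465i

Re=0.2955 Im=-0.1075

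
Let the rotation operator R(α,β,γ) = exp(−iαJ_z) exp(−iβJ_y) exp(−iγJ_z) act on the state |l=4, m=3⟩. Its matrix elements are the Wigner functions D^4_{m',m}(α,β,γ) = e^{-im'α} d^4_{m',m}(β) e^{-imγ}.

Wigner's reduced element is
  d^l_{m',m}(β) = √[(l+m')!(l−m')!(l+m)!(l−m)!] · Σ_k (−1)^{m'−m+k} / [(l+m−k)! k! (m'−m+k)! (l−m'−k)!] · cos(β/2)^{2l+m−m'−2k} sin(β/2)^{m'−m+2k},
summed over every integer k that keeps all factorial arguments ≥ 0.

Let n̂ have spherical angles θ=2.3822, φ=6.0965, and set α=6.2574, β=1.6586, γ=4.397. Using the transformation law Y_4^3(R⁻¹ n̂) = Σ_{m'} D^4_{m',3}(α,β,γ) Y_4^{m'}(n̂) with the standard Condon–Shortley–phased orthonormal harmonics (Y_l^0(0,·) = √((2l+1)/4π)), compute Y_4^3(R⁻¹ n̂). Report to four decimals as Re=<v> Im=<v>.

Re=-0.1227 Im=0.2531

Need the full column D^4_{m',3} for m'=−4..4 at α=6.2574, β=1.6586, γ=4.397.
cos(β/2)=0.675392, sin(β/2)=0.737459
d^4_{-4,3}: single k=7 term ⇒ +0.226603;  D = +0.169195-0.150738i
d^4_{-3,3}: k∈[6..7] ⇒ +0.513614 -0.087479 = +0.426135;  D = +0.325380-0.275170i
d^4_{-2,3}: k∈[5..6] ⇒ +0.754296 -0.299767 = +0.454529;  D = +0.354513-0.284460i
d^4_{-1,3}: k∈[4..5] ⇒ +0.814131 -0.582383 = +0.231747;  D = +0.184432-0.140327i
d^4_{0,3}: k∈[3..4] ⇒ +0.666895 -0.795098 = -0.128203;  D = -0.103996+0.074973i
d^4_{1,3}: k∈[2..3] ⇒ +0.409715 -0.814131 = -0.404416;  D = -0.334042+0.227964i
d^4_{2,3}: k∈[1..2] ⇒ +0.176886 -0.632672 = -0.455786;  D = -0.382972+0.247129i
d^4_{3,3}: k∈[0..1] ⇒ +0.043296 -0.361335 = -0.318039;  D = -0.271588+0.165495i
d^4_{4,3}: single k=0 term ⇒ -0.133713;  D = -0.115940+0.066612i
Y_4^{m'}(θ=2.3822,φ=6.0965) and Σ D·Y over m':
  (+0.1692-0.1507i)·(+0.0730+0.0675i)  (+0.3254-0.2752i)·(-0.2510-0.1574i)  (+0.3545-0.2845i)·(+0.3960+0.1551i)  (+0.1844-0.1403i)·(-0.1583-0.0299i)  (-0.1040+0.0750i)·(-0.3276+0.0000i)  (-0.3340+0.2280i)·(+0.1583-0.0299i)  (-0.3830+0.2471i)·(+0.3960-0.1551i)  (-0.2716+0.1655i)·(+0.2510-0.1574i)  (-0.1159+0.0666i)·(+0.0730-0.0675i)
Y_4^3(R⁻¹ n̂) = -0.122725+0.253086i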